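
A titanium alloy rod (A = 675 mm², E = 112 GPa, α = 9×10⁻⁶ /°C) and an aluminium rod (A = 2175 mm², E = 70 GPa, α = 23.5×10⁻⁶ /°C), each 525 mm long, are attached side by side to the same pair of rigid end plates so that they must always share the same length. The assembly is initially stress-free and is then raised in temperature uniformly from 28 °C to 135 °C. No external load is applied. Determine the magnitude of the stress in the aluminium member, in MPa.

σ ≈ 36 MPa (compressive)

The aluminium has the larger α, so on heating it would change length more than the titanium alloy if both were free. The rigid plates force a common final length, so the aluminium is put into compression and the titanium alloy into tension, with equal and opposite forces P (no external load).
Compatibility of the two members (thermal + elastic change equal): (α₁ − α₂)ΔT = P·[1/(A₁E₁) + 1/(A₂E₂)].
|α₁ − α₂|·ΔT = 14.5×10⁻⁶ × 107 = 0.001551.
1/(A₁E₁) + 1/(A₂E₂) = 1/(675×112×10³) + 1/(2175×70×10³) = 1.98×10⁻⁸ N⁻¹.
P = 0.001551 / 1.98×10⁻⁸ = 78380 N = 78.38 kN.
σ_{aluminium} = P/A₂ = 78380/2175 = 36.03 MPa, compressive.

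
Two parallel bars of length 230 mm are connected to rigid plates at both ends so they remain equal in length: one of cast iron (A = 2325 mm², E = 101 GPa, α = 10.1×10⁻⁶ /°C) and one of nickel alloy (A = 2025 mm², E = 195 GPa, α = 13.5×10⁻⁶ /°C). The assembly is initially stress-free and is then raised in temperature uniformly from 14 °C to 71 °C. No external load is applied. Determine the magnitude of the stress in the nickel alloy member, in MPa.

σ ≈ 14.1 MPa (compressive)

Equilibrium of a rigid end plate with no external load gives equal and opposite internal forces ±P in the two members. Since α_{nickel alloy} > α_{cast iron}, heating drives the nickel alloy into compression and the cast iron into tension.
Equating the net (thermal + elastic) strains gives |α₁ − α₂|·ΔT = P·[1/(A₁E₁) + 1/(A₂E₂)].
|α₁ − α₂|·ΔT = 3.4×10⁻⁶ × 57 = 0.0001938.
1/(A₁E₁) + 1/(A₂E₂) = 1/(2325×101×10³) + 1/(2025×195×10³) = 6.791×10⁻⁹ N⁻¹.
P = 0.0001938 / 6.791×10⁻⁹ = 28540 N = 28.54 kN.
σ_{nickel alloy} = P/A₂ = 28540/2025 = 14.09 MPa, compressive.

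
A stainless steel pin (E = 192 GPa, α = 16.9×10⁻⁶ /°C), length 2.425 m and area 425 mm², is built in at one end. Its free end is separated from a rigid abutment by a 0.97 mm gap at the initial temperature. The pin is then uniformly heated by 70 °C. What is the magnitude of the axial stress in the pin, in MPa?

Free thermal elongation = αΔT L = 16.9×10⁻⁶ × 70 × 2425 = 2.869 mm.
This exceeds the 0.97 mm gap, so the wall pushes back. The portion of expansion that must be recovered elastically is δ_free − gap = 2.869 − 0.97 = 1.899 mm.
That suppressed elongation corresponds to σ = E·Δ/L = 192×10³ × 1.899/2425 = 150.3 MPa.

σ ≈ 150 MPa (compressive)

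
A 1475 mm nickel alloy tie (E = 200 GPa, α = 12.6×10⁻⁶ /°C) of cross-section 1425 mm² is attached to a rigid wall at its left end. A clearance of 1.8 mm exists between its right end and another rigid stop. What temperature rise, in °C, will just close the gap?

Contact occurs when the free expansion equals the gap: αΔT L = 1.8 mm.
ΔT = 1.8 / (12.6×10⁻⁶ × 1475) = 96.85 °C.

ΔT ≈ 96.9 °C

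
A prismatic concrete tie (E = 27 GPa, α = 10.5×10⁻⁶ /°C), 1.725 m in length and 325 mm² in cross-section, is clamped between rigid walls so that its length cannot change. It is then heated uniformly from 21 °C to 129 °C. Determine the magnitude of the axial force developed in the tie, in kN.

With zero net strain, σ = E·αΔT = 27 GPa × 10.5×10⁻⁶ × 108 = 30.62 MPa.
Axial force P = σA = 30.62 × 325 = 9951 N = 9.951 kN, compressive.

P ≈ 9.95 kN (compressive)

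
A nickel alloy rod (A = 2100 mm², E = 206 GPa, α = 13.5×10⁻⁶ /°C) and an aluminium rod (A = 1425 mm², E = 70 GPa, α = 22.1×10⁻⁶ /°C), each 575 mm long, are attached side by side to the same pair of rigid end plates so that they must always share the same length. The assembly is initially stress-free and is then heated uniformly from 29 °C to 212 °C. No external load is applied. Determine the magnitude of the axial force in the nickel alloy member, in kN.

Equilibrium of a rigid end plate with no external load gives equal and opposite internal forces ±P in the two members. Since α_{aluminium} > α_{nickel alloy}, heating drives the aluminium into compression and the nickel alloy into tension.
Compatibility of the two members (thermal + elastic change equal): (α₁ − α₂)ΔT = P·[1/(A₁E₁) + 1/(A₂E₂)].
|α₁ − α₂|·ΔT = 8.6×10⁻⁶ × 183 = 0.001574.
1/(A₁E₁) + 1/(A₂E₂) = 1/(2100×206×10³) + 1/(1425×70×10³) = 1.234×10⁻⁸ N⁻¹.
So P = 0.001574 / 1.234×10⁻⁸ = 127.6 kN.

P ≈ 128 kN (tensile in the nickel alloy)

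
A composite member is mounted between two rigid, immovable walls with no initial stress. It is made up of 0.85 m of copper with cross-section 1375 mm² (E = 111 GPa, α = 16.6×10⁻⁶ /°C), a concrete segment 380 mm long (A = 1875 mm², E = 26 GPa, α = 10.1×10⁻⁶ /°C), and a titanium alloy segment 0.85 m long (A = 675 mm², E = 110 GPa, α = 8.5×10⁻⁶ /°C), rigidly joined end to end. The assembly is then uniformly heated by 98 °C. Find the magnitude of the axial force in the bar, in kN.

P ≈ 99.4 kN (compressive)

Free thermal expansion of the whole bar: Σ αᵢΔT Lᵢ = 16.6×10⁻⁶×98×850 + 10.1×10⁻⁶×98×380 + 8.5×10⁻⁶×98×850 = 2.467 mm.
The rigid supports impose zero overall length change; the single axial force P common to all segments must satisfy P Σ Lᵢ/(AᵢEᵢ) = δ_free.
Σ Lᵢ/(AᵢEᵢ) = 850/(1375×111×10³) + 380/(1875×26×10³) + 850/(675×110×10³) = 2.481×10⁻⁵ mm/N.
P = 2.467 / 2.481×10⁻⁵ = 99430 N = 99.43 kN, compressive.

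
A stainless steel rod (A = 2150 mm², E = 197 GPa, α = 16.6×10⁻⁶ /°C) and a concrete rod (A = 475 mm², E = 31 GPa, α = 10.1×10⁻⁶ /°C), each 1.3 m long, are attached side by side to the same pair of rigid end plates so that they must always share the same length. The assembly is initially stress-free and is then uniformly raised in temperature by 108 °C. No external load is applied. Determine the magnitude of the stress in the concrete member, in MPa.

Equilibrium of a rigid end plate with no external load gives equal and opposite internal forces ±P in the two members. Since α_{stainless steel} > α_{concrete}, heating drives the stainless steel into compression and the concrete into tension.
Equating the net (thermal + elastic) strains gives |α₁ − α₂|·ΔT = P·[1/(A₁E₁) + 1/(A₂E₂)].
|α₁ − α₂|·ΔT = 6.5×10⁻⁶ × 108 = 0.000702.
1/(A₁E₁) + 1/(A₂E₂) = 1/(2150×197×10³) + 1/(475×31×10³) = 7.027×10⁻⁸ N⁻¹.
P = 0.000702 / 7.027×10⁻⁸ = 9990 N = 9.99 kN.
σ_{concrete} = P/A₂ = 9990/475 = 21.03 MPa, tensile.

σ ≈ 21 MPa (tensile)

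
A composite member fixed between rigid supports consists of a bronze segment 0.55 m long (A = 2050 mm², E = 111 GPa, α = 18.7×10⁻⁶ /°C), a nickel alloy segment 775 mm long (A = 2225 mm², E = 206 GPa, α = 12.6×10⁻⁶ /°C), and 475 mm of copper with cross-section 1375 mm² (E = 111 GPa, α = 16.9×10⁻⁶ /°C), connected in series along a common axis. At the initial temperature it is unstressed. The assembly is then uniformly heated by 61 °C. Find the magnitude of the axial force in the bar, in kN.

P ≈ 237 kN (compressive)

If the supports were absent, the total length change would be Σ αᵢΔT Lᵢ = 18.7×10⁻⁶×61×550 + 12.6×10⁻⁶×61×775 + 16.9×10⁻⁶×61×475 = 1.713 mm.
The walls prevent any net length change, so an axial force P (same in every segment) develops. Compatibility: P · Σ Lᵢ/(AᵢEᵢ) = δ_free.
The series flexibility is Σ Lᵢ/(AᵢEᵢ) = 550/(2050×111×10³) + 775/(2225×206×10³) + 475/(1375×111×10³) = 7.22×10⁻⁶ mm/N.
P = 1.713 / 7.22×10⁻⁶ = 237200 N = 237.2 kN, compressive.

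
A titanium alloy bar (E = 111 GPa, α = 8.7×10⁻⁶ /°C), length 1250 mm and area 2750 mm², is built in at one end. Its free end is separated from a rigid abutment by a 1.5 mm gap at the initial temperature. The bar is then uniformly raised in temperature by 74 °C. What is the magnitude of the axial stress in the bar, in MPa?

σ ≈ 0 MPa

Unrestrained expansion: δ_free = αΔT L = 8.7×10⁻⁶ × 74 × 1250 = 0.8047 mm.
This is smaller than the 1.5 mm clearance, so the bar expands freely without reaching the stop — the stress is zero.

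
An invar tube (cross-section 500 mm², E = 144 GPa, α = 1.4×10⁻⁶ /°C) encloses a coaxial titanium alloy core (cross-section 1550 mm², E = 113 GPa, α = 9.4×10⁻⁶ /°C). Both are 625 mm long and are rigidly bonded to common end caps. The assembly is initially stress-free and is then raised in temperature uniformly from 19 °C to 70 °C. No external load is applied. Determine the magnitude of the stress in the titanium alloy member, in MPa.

Both members must finish at the same length. With the larger α, the titanium alloy tends to over-expand; the plates restrain it, putting the titanium alloy in compression and the invar in tension. With no external load the two internal forces are equal and opposite, magnitude P.
Setting the final lengths equal and cancelling L: (α₁ − α₂)ΔT = P/(A₁E₁) + P/(A₂E₂).
|α₁ − α₂|·ΔT = 8×10⁻⁶ × 51 = 0.000408.
1/(A₁E₁) + 1/(A₂E₂) = 1/(500×144×10³) + 1/(1550×113×10³) = 1.96×10⁻⁸ N⁻¹.
P = 0.000408 / 1.96×10⁻⁸ = 20820 N = 20.82 kN.
σ_{titanium alloy} = P/A₂ = 20820/1550 = 13.43 MPa, compressive.

σ ≈ 13.4 MPa (compressive)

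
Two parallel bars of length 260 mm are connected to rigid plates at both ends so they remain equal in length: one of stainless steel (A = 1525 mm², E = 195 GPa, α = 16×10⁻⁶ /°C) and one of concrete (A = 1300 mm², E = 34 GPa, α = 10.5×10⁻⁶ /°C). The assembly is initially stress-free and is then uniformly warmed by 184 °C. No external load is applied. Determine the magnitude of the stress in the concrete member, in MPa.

σ ≈ 30 MPa (tensile)

The stainless steel has the larger α, so on heating it would change length more than the concrete if both were free. The rigid plates force a common final length, so the stainless steel is put into compression and the concrete into tension, with equal and opposite forces P (no external load).
Setting the final lengths equal and cancelling L: (α₁ − α₂)ΔT = P/(A₁E₁) + P/(A₂E₂).
|α₁ − α₂|·ΔT = 5.5×10⁻⁶ × 184 = 0.001012.
1/(A₁E₁) + 1/(A₂E₂) = 1/(1525×195×10³) + 1/(1300×34×10³) = 2.599×10⁻⁸ N⁻¹.
P = 0.001012 / 2.599×10⁻⁸ = 38940 N = 38.94 kN.
σ_{concrete} = P/A₂ = 38940/1300 = 29.96 MPa, tensile.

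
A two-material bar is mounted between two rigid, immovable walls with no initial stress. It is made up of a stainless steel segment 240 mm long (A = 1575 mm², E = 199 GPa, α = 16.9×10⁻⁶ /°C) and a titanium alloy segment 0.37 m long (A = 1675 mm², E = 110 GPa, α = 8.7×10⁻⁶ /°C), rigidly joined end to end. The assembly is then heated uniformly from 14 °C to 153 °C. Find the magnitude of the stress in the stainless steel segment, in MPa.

If the supports were absent, the total length change would be Σ αᵢΔT Lᵢ = 16.9×10⁻⁶×139×240 + 8.7×10⁻⁶×139×370 = 1.011 mm.
The walls prevent any net length change, so an axial force P (same in every segment) develops. Compatibility: P · Σ Lᵢ/(AᵢEᵢ) = δ_free.
Σ Lᵢ/(AᵢEᵢ) = 240/(1575×199×10³) + 370/(1675×110×10³) = 2.774×10⁻⁶ mm/N.
Hence P = δ_free / Σ(L/AE) = 1.011/2.774×10⁻⁶ = 364.6 kN (compressive).
σ_{stainless steel} = P / A = 364600 / 1575 = 231.5 MPa.

σ ≈ 231 MPa (compressive)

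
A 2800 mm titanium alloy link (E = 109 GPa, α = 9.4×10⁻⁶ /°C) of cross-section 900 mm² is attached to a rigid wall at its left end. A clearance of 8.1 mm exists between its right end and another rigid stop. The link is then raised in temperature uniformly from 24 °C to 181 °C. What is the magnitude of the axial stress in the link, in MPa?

Unrestrained expansion: δ_free = αΔT L = 9.4×10⁻⁶ × 157 × 2800 = 4.132 mm.
This is smaller than the 8.1 mm clearance, so the link expands freely without reaching the stop — the stress is zero.

σ ≈ 0 MPa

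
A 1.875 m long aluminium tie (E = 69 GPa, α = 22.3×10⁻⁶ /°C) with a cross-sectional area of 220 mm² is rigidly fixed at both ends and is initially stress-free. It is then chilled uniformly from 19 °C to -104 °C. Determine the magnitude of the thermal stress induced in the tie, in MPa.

σ ≈ 189 MPa (tensile)

With length fixed, the mechanical strain must cancel the thermal strain αΔT = 22.3×10⁻⁶ × 123 = 2742.9×10⁻⁶.
σ = EαΔT = 69×10³ × 22.3×10⁻⁶ × 123 = 189.3 MPa (tensile; the tie is trying to contract).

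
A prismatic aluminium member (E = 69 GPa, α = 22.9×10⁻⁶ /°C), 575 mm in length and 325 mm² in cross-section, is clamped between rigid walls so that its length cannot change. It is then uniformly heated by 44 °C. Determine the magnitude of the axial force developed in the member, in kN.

P ≈ 22.6 kN (compressive)

The ends cannot move, so σ = EαΔT = 69×10³ × 22.9×10⁻⁶ × 44 = 69.52 MPa.
P = AEαΔT = 325 × 69×10³ × 22.9×10⁻⁶ × 44 = 22.6 kN (compressive).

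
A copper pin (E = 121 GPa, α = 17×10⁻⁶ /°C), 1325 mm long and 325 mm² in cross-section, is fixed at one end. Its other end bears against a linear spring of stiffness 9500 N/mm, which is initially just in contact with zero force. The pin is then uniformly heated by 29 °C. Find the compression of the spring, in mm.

δ ≈ 0.495 mm

The unrestrained thermal change is αΔT L = 17×10⁻⁶ × 29 × 1325 = 0.6532 mm.
With a force P in the spring, the elastic change of the pin is PL/(AE) and that of the spring is P/k; compatibility requires their sum to equal δ_free.
P [ L/(AE) + 1/k ] = δ_free → P [ 1325/(325×121×10³) + 1/(9500) ] = 0.6532.
P = 0.6532 / 0.000139 = 4701 N.
Spring compression = P/k = 4701/(9500) = 0.4948 mm.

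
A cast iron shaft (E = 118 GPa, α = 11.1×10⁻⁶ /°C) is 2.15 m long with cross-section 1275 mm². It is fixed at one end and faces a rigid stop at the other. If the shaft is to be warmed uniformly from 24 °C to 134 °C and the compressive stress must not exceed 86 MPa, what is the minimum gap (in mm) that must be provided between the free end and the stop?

With no wall the shaft would lengthen by αΔT L = 11.1×10⁻⁶ × 110 × 2150 = 2.625 mm.
At the allowable stress the elastic shortening the wall may impose is σL/E = 86 × 2150 / (118×10³) = 1.567 mm.
The gap must absorb the remainder: g_min = 2.625 − 1.567 = 1.058 mm.

g ≈ 1.06 mm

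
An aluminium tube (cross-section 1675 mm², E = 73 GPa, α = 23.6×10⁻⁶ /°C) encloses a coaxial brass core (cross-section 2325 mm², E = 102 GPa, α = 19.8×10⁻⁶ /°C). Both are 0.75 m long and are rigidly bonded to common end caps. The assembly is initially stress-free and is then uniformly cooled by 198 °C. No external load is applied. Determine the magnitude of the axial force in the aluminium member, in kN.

The aluminium has the larger α, so on cooling it would change length more than the brass if both were free. The rigid plates force a common final length, so the aluminium is put into tension and the brass into compression, with equal and opposite forces P (no external load).
Compatibility of the two members (thermal + elastic change equal): (α₁ − α₂)ΔT = P·[1/(A₁E₁) + 1/(A₂E₂)].
|α₁ − α₂|·ΔT = 3.8×10⁻⁶ × 198 = 0.0007524.
1/(A₁E₁) + 1/(A₂E₂) = 1/(1675×73×10³) + 1/(2325×102×10³) = 1.24×10⁻⁸ N⁻¹.
P = 0.0007524 / 1.24×10⁻⁸ = 60700 N = 60.7 kN.

P ≈ 60.7 kN (tensile in the aluminium)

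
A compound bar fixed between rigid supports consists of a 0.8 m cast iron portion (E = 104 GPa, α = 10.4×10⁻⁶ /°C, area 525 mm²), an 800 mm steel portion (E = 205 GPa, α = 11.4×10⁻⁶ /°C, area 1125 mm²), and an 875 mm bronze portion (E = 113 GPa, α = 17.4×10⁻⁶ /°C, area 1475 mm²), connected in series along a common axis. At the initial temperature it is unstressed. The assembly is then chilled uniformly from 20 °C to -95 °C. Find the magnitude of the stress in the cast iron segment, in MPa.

Free thermal contraction of the whole bar: Σ αᵢΔT Lᵢ = 10.4×10⁻⁶×115×800 + 11.4×10⁻⁶×115×800 + 17.4×10⁻⁶×115×875 = 3.756 mm.
The walls prevent any net length change, so an axial force P (same in every segment) develops. Compatibility: P · Σ Lᵢ/(AᵢEᵢ) = δ_free.
The series flexibility is Σ Lᵢ/(AᵢEᵢ) = 800/(525×104×10³) + 800/(1125×205×10³) + 875/(1475×113×10³) = 2.337×10⁻⁵ mm/N.
Hence P = δ_free / Σ(L/AE) = 3.756/2.337×10⁻⁵ = 160.7 kN (tensile).
σ_{cast iron} = P / A = 160700 / 525 = 306.2 MPa.

σ ≈ 306 MPa (tensile)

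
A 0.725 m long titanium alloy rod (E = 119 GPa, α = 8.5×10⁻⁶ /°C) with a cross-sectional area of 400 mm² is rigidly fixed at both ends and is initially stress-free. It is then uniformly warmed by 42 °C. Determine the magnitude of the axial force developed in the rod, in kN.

The ends cannot move, so σ = EαΔT = 119×10³ × 8.5×10⁻⁶ × 42 = 42.48 MPa.
P = AEαΔT = 400 × 119×10³ × 8.5×10⁻⁶ × 42 = 16.99 kN (compressive).

P ≈ 17 kN (compressive)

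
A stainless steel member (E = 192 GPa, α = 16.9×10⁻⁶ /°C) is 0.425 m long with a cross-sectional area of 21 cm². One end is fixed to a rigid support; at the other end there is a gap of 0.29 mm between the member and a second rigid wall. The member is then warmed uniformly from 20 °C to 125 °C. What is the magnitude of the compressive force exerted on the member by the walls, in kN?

Unrestrained expansion: δ_free = αΔT L = 16.9×10⁻⁶ × 105 × 425 = 0.7542 mm.
After closing the 0.29 mm clearance, 0.7542 − 0.29 = 0.4642 mm of expansion remains to be suppressed by the wall.
Compatibility: PL/(AE) = 0.4642 mm, so σ = P/A = E × (0.4642/425) = 209.7 MPa.
P = σA = 209.7 × 2100 = 440.4 kN.

P ≈ 440 kN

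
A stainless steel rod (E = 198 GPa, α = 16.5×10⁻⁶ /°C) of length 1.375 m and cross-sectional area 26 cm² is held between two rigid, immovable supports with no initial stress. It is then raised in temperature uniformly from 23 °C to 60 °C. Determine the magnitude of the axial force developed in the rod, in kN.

P ≈ 314 kN (compressive)

Full restraint means ε = 0, so the stress is σ = EαΔT = 198×10³ × 16.5×10⁻⁶ × 37 = 120.9 MPa.
P = AEαΔT = 2600 × 198×10³ × 16.5×10⁻⁶ × 37 = 314.3 kN (compressive).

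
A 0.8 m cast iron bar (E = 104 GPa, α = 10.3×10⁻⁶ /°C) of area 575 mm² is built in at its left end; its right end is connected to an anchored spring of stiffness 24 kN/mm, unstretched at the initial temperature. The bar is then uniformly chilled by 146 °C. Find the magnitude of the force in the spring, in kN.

Free thermal contraction: δ_free = αΔT L = 10.3×10⁻⁶ × 146 × 800 = 1.203 mm.
With a force P in the spring, the elastic change of the bar is PL/(AE) and that of the spring is P/k; compatibility requires their sum to equal δ_free.
So P = δ_free / [L/(AE) + 1/k] = 1.203 / [ 800/(575×104×10³) + 1/(24×10³) ].
P = 1.203 / 5.504×10⁻⁵ = 21860 N.

P ≈ 21.9 kN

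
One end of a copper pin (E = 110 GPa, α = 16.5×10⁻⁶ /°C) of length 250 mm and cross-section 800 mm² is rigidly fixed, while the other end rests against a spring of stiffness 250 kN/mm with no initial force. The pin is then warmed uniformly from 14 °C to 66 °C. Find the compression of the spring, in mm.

The unrestrained thermal change is αΔT L = 16.5×10⁻⁶ × 52 × 250 = 0.2145 mm.
With a force P in the spring, the elastic change of the pin is PL/(AE) and that of the spring is P/k; compatibility requires their sum to equal δ_free.
So P = δ_free / [L/(AE) + 1/k] = 0.2145 / [ 250/(800×110×10³) + 1/(250×10³) ].
P = 0.2145 / 6.841×10⁻⁶ = 31360 N.
Spring compression = P/k = 31360/(250×10³) = 0.1254 mm.

δ ≈ 0.125 mm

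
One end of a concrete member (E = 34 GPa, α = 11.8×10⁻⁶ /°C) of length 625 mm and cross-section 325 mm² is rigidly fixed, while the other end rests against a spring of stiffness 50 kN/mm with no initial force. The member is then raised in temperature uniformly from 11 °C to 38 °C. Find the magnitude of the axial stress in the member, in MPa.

The unrestrained thermal change is αΔT L = 11.8×10⁻⁶ × 27 × 625 = 0.1991 mm.
Let P be the compressive force at the spring. The member shortens elastically by PL/(AE) and the spring compresses by P/k; together these equal δ_free.
P [ L/(AE) + 1/k ] = δ_free → P [ 625/(325×34×10³) + 1/(50×10³) ] = 0.1991.
P = 0.1991 / 7.656×10⁻⁵ = 2601 N.
σ = P/A = 2601/325 = 8.003 MPa.

σ ≈ 8 MPa (compressive)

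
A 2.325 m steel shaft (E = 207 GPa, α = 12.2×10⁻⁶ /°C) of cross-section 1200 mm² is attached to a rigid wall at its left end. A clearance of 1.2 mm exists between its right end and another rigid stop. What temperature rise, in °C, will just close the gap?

ΔT ≈ 42.3 °C

Contact occurs when the free expansion equals the gap: αΔT L = 1.2 mm.
ΔT = 1.2 / (12.2×10⁻⁶ × 2325) = 42.31 °C.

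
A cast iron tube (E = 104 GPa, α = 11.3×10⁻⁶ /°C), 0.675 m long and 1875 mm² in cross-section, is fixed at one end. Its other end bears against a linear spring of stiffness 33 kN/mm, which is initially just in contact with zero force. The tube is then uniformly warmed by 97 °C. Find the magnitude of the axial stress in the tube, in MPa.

σ ≈ 11.7 MPa (compressive)

The unrestrained thermal change is αΔT L = 11.3×10⁻⁶ × 97 × 675 = 0.7399 mm.
Let P be the compressive force at the spring. The tube shortens elastically by PL/(AE) and the spring compresses by P/k; together these equal δ_free.
So P = δ_free / [L/(AE) + 1/k] = 0.7399 / [ 675/(1875×104×10³) + 1/(33×10³) ].
P = 0.7399 / 3.376×10⁻⁵ = 21910 N.
σ = P/A = 21910/1875 = 11.69 MPa.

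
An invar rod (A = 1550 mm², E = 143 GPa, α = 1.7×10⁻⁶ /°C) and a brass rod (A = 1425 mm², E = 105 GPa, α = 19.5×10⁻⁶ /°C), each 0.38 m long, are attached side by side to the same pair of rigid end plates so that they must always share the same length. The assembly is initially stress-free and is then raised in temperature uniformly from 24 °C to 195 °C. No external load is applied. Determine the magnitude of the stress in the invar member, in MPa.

The brass has the larger α, so on heating it would change length more than the invar if both were free. The rigid plates force a common final length, so the brass is put into compression and the invar into tension, with equal and opposite forces P (no external load).
Equating the net (thermal + elastic) strains gives |α₁ − α₂|·ΔT = P·[1/(A₁E₁) + 1/(A₂E₂)].
|α₁ − α₂|·ΔT = 17.8×10⁻⁶ × 171 = 0.003044.
1/(A₁E₁) + 1/(A₂E₂) = 1/(1550×143×10³) + 1/(1425×105×10³) = 1.119×10⁻⁸ N⁻¹.
P = 0.003044 / 1.119×10⁻⁸ = 271900 N = 271.9 kN.
σ_{invar} = P/A₁ = 271900/1550 = 175.4 MPa, tensile.

σ ≈ 175 MPa (tensile)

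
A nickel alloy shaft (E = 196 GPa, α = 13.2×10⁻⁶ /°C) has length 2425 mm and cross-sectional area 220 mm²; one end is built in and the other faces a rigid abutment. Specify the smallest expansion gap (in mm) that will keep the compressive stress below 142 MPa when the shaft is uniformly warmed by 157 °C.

Free expansion if unrestrained: δ_free = αΔT L = 13.2×10⁻⁶ × 157 × 2425 = 5.026 mm.
At the allowable stress the elastic shortening the wall may impose is σL/E = 142 × 2425 / (196×10³) = 1.757 mm.
So the gap has to take up the difference, g_min = δ_free − σL/E = 5.026 − 1.757 = 3.269 mm.

g ≈ 3.27 mm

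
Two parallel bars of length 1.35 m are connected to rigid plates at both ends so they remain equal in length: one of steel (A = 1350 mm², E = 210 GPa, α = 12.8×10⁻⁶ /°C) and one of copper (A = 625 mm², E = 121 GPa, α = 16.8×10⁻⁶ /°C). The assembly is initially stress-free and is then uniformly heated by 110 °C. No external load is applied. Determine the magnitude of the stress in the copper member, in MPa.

σ ≈ 42 MPa (compressive)

Both members must finish at the same length. With the larger α, the copper tends to over-expand; the plates restrain it, putting the copper in compression and the steel in tension. With no external load the two internal forces are equal and opposite, magnitude P.
Equating the net (thermal + elastic) strains gives |α₁ − α₂|·ΔT = P·[1/(A₁E₁) + 1/(A₂E₂)].
|α₁ − α₂|·ΔT = 4×10⁻⁶ × 110 = 0.00044.
1/(A₁E₁) + 1/(A₂E₂) = 1/(1350×210×10³) + 1/(625×121×10³) = 1.675×10⁻⁸ N⁻¹.
P = 0.00044 / 1.675×10⁻⁸ = 26270 N = 26.27 kN.
σ_{copper} = P/A₂ = 26270/625 = 42.03 MPa, compressive.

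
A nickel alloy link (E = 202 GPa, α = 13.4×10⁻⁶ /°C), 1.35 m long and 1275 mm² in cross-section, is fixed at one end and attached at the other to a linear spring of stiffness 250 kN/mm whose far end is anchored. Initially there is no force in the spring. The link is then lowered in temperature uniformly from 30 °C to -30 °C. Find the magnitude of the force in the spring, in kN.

If the spring were absent the link would shorten by αΔT L = 13.4×10⁻⁶ × 60 × 1350 = 1.085 mm.
With a force P in the spring, the elastic change of the link is PL/(AE) and that of the spring is P/k; compatibility requires their sum to equal δ_free.
So P = δ_free / [L/(AE) + 1/k] = 1.085 / [ 1350/(1275×202×10³) + 1/(250×10³) ].
P = 1.085 / 9.242×10⁻⁶ = 117400 N.

P ≈ 117 kN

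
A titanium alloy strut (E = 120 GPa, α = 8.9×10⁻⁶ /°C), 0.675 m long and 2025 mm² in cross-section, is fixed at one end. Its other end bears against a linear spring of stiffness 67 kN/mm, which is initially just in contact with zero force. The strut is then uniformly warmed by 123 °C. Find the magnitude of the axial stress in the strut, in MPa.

Free thermal expansion: δ_free = αΔT L = 8.9×10⁻⁶ × 123 × 675 = 0.7389 mm.
With a force P in the spring, the elastic change of the strut is PL/(AE) and that of the spring is P/k; compatibility requires their sum to equal δ_free.
P [ L/(AE) + 1/k ] = δ_free → P [ 675/(2025×120×10³) + 1/(67×10³) ] = 0.7389.
P = 0.7389 / 1.77×10⁻⁵ = 41740 N.
σ = P/A = 41740/2025 = 20.61 MPa.

σ ≈ 20.6 MPa (compressive)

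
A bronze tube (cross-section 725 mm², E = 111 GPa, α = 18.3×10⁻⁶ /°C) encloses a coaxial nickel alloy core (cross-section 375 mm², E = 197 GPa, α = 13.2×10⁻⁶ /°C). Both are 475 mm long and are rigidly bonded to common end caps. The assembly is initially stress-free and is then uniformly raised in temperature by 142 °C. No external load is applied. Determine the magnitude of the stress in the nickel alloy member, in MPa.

σ ≈ 74.4 MPa (tensile)

Equilibrium of a rigid end plate with no external load gives equal and opposite internal forces ±P in the two members. Since α_{bronze} > α_{nickel alloy}, heating drives the bronze into compression and the nickel alloy into tension.
Setting the final lengths equal and cancelling L: (α₁ − α₂)ΔT = P/(A₁E₁) + P/(A₂E₂).
|α₁ − α₂|·ΔT = 5.1×10⁻⁶ × 142 = 0.0007242.
1/(A₁E₁) + 1/(A₂E₂) = 1/(725×111×10³) + 1/(375×197×10³) = 2.596×10⁻⁸ N⁻¹.
P = 0.0007242 / 2.596×10⁻⁸ = 27890 N = 27.89 kN.
σ_{nickel alloy} = P/A₂ = 27890/375 = 74.38 MPa, tensile.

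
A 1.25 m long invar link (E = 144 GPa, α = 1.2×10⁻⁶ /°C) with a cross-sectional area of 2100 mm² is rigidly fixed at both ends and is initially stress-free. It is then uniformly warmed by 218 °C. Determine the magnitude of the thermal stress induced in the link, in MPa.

Because both ends are immovable the net strain is zero, and the suppressed thermal strain is αΔT = 1.2×10⁻⁶ × 218 = 261.6×10⁻⁶.
The stress required to suppress this strain is σ = Eε = 144×10³ × 261.6×10⁻⁶ = 37.67 MPa, compressive since the link is trying to expand.

σ ≈ 37.7 MPa (compressive)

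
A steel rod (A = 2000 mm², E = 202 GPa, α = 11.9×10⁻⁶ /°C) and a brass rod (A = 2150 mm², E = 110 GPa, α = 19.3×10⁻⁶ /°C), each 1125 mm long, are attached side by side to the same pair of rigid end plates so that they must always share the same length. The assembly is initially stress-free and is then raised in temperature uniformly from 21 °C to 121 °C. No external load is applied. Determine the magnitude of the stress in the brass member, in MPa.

The brass has the larger α, so on heating it would change length more than the steel if both were free. The rigid plates force a common final length, so the brass is put into compression and the steel into tension, with equal and opposite forces P (no external load).
Equating the net (thermal + elastic) strains gives |α₁ − α₂|·ΔT = P·[1/(A₁E₁) + 1/(A₂E₂)].
|α₁ − α₂|·ΔT = 7.4×10⁻⁶ × 100 = 0.00074.
1/(A₁E₁) + 1/(A₂E₂) = 1/(2000×202×10³) + 1/(2150×110×10³) = 6.704×10⁻⁹ N⁻¹.
So P = 0.00074 / 6.704×10⁻⁹ = 110.4 kN.
σ_{brass} = P/A₂ = 110400/2150 = 51.34 MPa, compressive.

σ ≈ 51.3 MPa (compressive)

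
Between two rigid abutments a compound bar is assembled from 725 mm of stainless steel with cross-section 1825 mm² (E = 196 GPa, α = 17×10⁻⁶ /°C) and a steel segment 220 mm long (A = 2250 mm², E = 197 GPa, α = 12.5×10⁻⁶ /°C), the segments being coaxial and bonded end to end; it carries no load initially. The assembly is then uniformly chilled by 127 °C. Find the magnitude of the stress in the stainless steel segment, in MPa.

Free thermal contraction of the whole bar: Σ αᵢΔT Lᵢ = 17×10⁻⁶×127×725 + 12.5×10⁻⁶×127×220 = 1.915 mm.
The walls prevent any net length change, so an axial force P (same in every segment) develops. Compatibility: P · Σ Lᵢ/(AᵢEᵢ) = δ_free.
Σ Lᵢ/(AᵢEᵢ) = 725/(1825×196×10³) + 220/(2250×197×10³) = 2.523×10⁻⁶ mm/N.
So P = 1.915 / 2.523×10⁻⁶ = 758.8 kN, tensile.
σ_{stainless steel} = P / A = 758800 / 1825 = 415.8 MPa.

σ ≈ 416 MPa (tensile)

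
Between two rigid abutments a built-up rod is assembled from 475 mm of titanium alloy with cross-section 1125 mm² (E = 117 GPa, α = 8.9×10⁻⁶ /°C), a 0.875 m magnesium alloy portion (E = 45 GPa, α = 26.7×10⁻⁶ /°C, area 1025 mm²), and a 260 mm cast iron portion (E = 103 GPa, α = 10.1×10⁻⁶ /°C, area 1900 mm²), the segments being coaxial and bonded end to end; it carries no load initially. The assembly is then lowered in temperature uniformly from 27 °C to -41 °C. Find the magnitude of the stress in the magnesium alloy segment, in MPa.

Free thermal contraction of the whole bar: Σ αᵢΔT Lᵢ = 8.9×10⁻⁶×68×475 + 26.7×10⁻⁶×68×875 + 10.1×10⁻⁶×68×260 = 2.055 mm.
The rigid supports impose zero overall length change; the single axial force P common to all segments must satisfy P Σ Lᵢ/(AᵢEᵢ) = δ_free.
The series flexibility is Σ Lᵢ/(AᵢEᵢ) = 475/(1125×117×10³) + 875/(1025×45×10³) + 260/(1900×103×10³) = 2.391×10⁻⁵ mm/N.
Hence P = δ_free / Σ(L/AE) = 2.055/2.391×10⁻⁵ = 85.94 kN (tensile).
σ_{magnesium alloy} = P / A = 85940 / 1025 = 83.85 MPa.

σ ≈ 83.8 MPa (tensile)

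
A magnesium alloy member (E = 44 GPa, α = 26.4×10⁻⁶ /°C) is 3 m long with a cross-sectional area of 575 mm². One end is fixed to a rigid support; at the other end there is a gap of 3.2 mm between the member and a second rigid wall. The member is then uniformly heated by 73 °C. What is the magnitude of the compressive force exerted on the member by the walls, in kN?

Free thermal elongation = αΔT L = 26.4×10⁻⁶ × 73 × 3000 = 5.782 mm.
This exceeds the 3.2 mm gap, so the wall pushes back. The portion of expansion that must be recovered elastically is δ_free − gap = 5.782 − 3.2 = 2.582 mm.
So σ = E(δ_free − g)/L = 44×10³ × 2.582/3000 = 37.86 MPa.
P = σA = 37.86 × 575 = 21.77 kN.

P ≈ 21.8 kN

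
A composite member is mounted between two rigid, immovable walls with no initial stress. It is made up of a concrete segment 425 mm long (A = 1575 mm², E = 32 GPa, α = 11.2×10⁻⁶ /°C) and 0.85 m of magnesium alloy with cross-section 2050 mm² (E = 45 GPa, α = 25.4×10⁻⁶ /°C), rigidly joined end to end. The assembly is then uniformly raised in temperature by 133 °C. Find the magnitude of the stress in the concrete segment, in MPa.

With the walls removed the bar would change length by δ_free = Σ αᵢΔT Lᵢ = 11.2×10⁻⁶×133×425 + 25.4×10⁻⁶×133×850 = 3.505 mm.
The walls prevent any net length change, so an axial force P (same in every segment) develops. Compatibility: P · Σ Lᵢ/(AᵢEᵢ) = δ_free.
Σ Lᵢ/(AᵢEᵢ) = 425/(1575×32×10³) + 850/(2050×45×10³) = 1.765×10⁻⁵ mm/N.
P = 3.505 / 1.765×10⁻⁵ = 198600 N = 198.6 kN, compressive.
σ_{concrete} = P / A = 198600 / 1575 = 126.1 MPa.

σ ≈ 126 MPa (compressive)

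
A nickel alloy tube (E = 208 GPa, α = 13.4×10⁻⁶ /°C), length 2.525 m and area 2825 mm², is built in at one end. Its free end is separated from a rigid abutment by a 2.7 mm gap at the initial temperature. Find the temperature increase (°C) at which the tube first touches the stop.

Contact occurs when the free expansion equals the gap: αΔT L = 2.7 mm.
So ΔT = g/(αL) = 2.7/(13.4×10⁻⁶ × 2525) = 79.8 °C.

ΔT ≈ 79.8 °C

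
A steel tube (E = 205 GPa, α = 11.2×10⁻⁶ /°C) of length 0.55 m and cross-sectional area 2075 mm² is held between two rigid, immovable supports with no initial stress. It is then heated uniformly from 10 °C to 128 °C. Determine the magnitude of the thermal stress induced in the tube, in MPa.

σ ≈ 271 MPa (compressive)

Because both ends are immovable the net strain is zero, and the suppressed thermal strain is αΔT = 11.2×10⁻⁶ × 118 = 1321.6×10⁻⁶.
σ = EαΔT = 205×10³ × 11.2×10⁻⁶ × 118 = 270.9 MPa (compressive; the tube is trying to expand).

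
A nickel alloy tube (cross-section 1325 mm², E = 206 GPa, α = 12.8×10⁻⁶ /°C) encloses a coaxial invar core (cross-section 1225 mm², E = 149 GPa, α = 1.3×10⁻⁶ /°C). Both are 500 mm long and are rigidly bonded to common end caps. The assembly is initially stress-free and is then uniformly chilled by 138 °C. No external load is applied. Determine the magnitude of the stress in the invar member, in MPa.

Both members must finish at the same length. With the larger α, the nickel alloy tends to over-contract; the plates restrain it, putting the nickel alloy in tension and the invar in compression. With no external load the two internal forces are equal and opposite, magnitude P.
Compatibility of the two members (thermal + elastic change equal): (α₁ − α₂)ΔT = P·[1/(A₁E₁) + 1/(A₂E₂)].
|α₁ − α₂|·ΔT = 11.5×10⁻⁶ × 138 = 0.001587.
1/(A₁E₁) + 1/(A₂E₂) = 1/(1325×206×10³) + 1/(1225×149×10³) = 9.142×10⁻⁹ N⁻¹.
So P = 0.001587 / 9.142×10⁻⁹ = 173.6 kN.
σ_{invar} = P/A₂ = 173600/1225 = 141.7 MPa, compressive.

σ ≈ 142 MPa (compressive)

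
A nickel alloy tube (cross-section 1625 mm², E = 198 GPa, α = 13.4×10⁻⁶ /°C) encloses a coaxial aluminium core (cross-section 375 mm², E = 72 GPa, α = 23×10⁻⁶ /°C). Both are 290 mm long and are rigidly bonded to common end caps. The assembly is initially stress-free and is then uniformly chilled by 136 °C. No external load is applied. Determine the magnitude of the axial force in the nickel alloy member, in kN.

The aluminium has the larger α, so on cooling it would change length more than the nickel alloy if both were free. The rigid plates force a common final length, so the aluminium is put into tension and the nickel alloy into compression, with equal and opposite forces P (no external load).
Equating the net (thermal + elastic) strains gives |α₁ − α₂|·ΔT = P·[1/(A₁E₁) + 1/(A₂E₂)].
|α₁ − α₂|·ΔT = 9.6×10⁻⁶ × 136 = 0.001306.
1/(A₁E₁) + 1/(A₂E₂) = 1/(1625×198×10³) + 1/(375×72×10³) = 4.015×10⁻⁸ N⁻¹.
So P = 0.001306 / 4.015×10⁻⁸ = 32.52 kN.

P ≈ 32.5 kN (compressive in the nickel alloy)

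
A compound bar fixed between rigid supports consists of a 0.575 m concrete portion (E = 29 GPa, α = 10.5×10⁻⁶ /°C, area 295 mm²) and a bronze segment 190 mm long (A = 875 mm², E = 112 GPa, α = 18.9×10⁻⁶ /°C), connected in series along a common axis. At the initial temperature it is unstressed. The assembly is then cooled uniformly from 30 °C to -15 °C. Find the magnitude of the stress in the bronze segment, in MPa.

σ ≈ 7.16 MPa (tensile)

Free thermal contraction of the whole bar: Σ αᵢΔT Lᵢ = 10.5×10⁻⁶×45×575 + 18.9×10⁻⁶×45×190 = 0.4333 mm.
The rigid supports impose zero overall length change; the single axial force P common to all segments must satisfy P Σ Lᵢ/(AᵢEᵢ) = δ_free.
The series flexibility is Σ Lᵢ/(AᵢEᵢ) = 575/(295×29×10³) + 190/(875×112×10³) = 6.915×10⁻⁵ mm/N.
So P = 0.4333 / 6.915×10⁻⁵ = 6.266 kN, tensile.
σ_{bronze} = P / A = 6266 / 875 = 7.161 MPa.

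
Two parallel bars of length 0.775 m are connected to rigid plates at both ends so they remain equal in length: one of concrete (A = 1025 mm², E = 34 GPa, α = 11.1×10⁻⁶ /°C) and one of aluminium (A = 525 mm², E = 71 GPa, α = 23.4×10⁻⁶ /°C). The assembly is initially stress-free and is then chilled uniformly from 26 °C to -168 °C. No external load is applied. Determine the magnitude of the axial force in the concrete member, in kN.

P ≈ 43 kN (compressive in the concrete)

The aluminium has the larger α, so on cooling it would change length more than the concrete if both were free. The rigid plates force a common final length, so the aluminium is put into tension and the concrete into compression, with equal and opposite forces P (no external load).
Compatibility of the two members (thermal + elastic change equal): (α₁ − α₂)ΔT = P·[1/(A₁E₁) + 1/(A₂E₂)].
|α₁ − α₂|·ΔT = 12.3×10⁻⁶ × 194 = 0.002386.
1/(A₁E₁) + 1/(A₂E₂) = 1/(1025×34×10³) + 1/(525×71×10³) = 5.552×10⁻⁸ N⁻¹.
P = 0.002386 / 5.552×10⁻⁸ = 42980 N = 42.98 kN.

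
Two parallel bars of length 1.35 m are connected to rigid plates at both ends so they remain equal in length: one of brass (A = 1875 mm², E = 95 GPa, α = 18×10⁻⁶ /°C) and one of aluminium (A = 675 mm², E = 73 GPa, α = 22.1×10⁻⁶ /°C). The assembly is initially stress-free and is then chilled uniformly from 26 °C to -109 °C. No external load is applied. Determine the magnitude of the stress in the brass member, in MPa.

The aluminium has the larger α, so on cooling it would change length more than the brass if both were free. The rigid plates force a common final length, so the aluminium is put into tension and the brass into compression, with equal and opposite forces P (no external load).
Setting the final lengths equal and cancelling L: (α₁ − α₂)ΔT = P/(A₁E₁) + P/(A₂E₂).
|α₁ − α₂|·ΔT = 4.1×10⁻⁶ × 135 = 0.0005535.
1/(A₁E₁) + 1/(A₂E₂) = 1/(1875×95×10³) + 1/(675×73×10³) = 2.591×10⁻⁸ N⁻¹.
So P = 0.0005535 / 2.591×10⁻⁸ = 21.36 kN.
σ_{brass} = P/A₁ = 21360/1875 = 11.39 MPa, compressive.

σ ≈ 11.4 MPa (compressive)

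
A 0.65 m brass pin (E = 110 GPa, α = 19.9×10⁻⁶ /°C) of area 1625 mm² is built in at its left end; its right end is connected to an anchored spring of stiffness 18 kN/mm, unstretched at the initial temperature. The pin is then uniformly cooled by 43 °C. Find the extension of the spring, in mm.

Free thermal contraction: δ_free = αΔT L = 19.9×10⁻⁶ × 43 × 650 = 0.5562 mm.
With a force P in the spring, the elastic change of the pin is PL/(AE) and that of the spring is P/k; compatibility requires their sum to equal δ_free.
So P = δ_free / [L/(AE) + 1/k] = 0.5562 / [ 650/(1625×110×10³) + 1/(18×10³) ].
P = 0.5562 / 5.919×10⁻⁵ = 9397 N.
Spring extension = P/k = 9397/(18×10³) = 0.522 mm.

δ ≈ 0.522 mm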